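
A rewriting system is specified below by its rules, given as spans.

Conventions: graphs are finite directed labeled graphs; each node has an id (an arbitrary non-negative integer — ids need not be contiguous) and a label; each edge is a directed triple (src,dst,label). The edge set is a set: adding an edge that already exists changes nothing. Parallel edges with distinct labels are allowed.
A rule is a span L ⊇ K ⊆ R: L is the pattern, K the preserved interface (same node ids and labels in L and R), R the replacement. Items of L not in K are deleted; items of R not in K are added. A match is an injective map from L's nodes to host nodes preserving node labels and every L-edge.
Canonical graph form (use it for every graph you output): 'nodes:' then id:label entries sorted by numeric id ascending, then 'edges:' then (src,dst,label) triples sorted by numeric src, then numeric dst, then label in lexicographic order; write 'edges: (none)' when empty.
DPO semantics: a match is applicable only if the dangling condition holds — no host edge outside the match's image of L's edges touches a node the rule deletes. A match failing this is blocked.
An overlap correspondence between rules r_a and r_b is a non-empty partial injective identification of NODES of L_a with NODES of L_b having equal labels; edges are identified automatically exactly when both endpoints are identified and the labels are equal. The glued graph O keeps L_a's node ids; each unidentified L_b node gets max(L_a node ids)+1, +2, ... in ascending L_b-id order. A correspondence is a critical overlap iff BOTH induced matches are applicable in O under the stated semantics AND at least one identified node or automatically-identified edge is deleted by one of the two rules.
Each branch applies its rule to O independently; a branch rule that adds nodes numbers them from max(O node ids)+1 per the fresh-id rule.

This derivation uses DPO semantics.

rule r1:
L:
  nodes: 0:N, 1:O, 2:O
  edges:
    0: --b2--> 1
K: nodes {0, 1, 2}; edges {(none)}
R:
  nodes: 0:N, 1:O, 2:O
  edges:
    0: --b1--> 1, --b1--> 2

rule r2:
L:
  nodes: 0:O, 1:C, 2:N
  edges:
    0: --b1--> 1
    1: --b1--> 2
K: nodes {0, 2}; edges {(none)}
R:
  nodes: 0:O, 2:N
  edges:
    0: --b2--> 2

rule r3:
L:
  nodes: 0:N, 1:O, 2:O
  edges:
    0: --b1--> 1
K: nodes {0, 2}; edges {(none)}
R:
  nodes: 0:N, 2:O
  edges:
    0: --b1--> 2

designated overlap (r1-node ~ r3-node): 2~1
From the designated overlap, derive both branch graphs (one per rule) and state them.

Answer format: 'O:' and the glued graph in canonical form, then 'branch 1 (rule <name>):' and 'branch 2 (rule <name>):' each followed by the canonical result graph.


O:
nodes: 0:N, 1:O, 2:O, 3:N, 4:O
edges: (0,1,b2); (3,2,b1)
branch 1 (rule r1):
nodes: 0:N, 1:O, 2:O, 3:N, 4:O
edges: (0,1,b1); (0,2,b1); (3,2,b1)
branch 2 (rule r3):
nodes: 0:N, 1:O, 3:N, 4:O
edges: (0,1,b2); (3,4,b1)


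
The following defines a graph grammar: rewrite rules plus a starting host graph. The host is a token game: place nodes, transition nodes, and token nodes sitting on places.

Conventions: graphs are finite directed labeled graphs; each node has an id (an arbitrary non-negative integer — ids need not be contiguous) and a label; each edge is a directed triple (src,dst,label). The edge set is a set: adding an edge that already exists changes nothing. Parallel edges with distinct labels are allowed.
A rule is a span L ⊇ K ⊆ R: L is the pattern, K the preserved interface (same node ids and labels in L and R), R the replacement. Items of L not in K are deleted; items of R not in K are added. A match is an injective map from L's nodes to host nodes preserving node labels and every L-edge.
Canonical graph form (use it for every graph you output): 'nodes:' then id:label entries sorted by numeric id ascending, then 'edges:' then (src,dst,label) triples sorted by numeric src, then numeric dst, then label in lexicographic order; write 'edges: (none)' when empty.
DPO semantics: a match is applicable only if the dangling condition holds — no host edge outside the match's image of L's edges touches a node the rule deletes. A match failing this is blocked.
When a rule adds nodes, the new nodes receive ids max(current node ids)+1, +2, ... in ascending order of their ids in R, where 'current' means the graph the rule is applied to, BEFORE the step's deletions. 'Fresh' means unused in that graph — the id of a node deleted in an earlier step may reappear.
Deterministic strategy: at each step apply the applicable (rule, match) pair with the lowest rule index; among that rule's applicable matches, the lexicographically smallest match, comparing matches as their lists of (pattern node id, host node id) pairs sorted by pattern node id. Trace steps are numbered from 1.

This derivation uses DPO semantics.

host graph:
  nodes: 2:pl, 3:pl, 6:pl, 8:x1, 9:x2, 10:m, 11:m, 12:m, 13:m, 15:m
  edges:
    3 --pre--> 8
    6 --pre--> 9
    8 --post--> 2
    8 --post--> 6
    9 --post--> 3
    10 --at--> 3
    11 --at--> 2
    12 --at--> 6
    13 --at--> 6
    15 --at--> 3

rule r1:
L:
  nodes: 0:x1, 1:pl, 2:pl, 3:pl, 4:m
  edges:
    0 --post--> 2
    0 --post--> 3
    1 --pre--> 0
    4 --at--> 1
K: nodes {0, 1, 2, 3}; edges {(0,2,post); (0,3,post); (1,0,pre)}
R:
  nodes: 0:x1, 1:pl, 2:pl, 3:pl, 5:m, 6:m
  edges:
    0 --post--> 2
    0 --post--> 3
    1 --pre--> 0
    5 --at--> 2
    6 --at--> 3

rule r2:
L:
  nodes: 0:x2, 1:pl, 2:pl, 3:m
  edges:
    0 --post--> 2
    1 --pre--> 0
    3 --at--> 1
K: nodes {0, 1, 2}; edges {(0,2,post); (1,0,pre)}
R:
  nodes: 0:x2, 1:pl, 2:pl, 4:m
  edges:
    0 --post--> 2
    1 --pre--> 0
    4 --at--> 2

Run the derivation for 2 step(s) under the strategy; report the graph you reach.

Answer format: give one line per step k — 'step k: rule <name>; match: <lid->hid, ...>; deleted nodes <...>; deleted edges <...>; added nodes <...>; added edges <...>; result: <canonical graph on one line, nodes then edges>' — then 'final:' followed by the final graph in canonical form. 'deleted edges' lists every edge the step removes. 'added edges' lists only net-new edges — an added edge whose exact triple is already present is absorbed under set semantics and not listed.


step 1: rule r1; match: 0->8, 1->3, 2->2, 3->6, 4->10; deleted nodes 10; deleted edges (10,3,at); added nodes 16, 17; added edges (16,2,at); (17,6,at); result: nodes: 2:pl, 3:pl, 6:pl, 8:x1, 9:x2, 11:m, 12:m, 13:m, 15:m, 16:m, 17:m edges: (3,8,pre); (6,9,pre); (8,2,post); (8,6,post); (9,3,post); (11,2,at); (12,6,at); (13,6,at); (15,3,at); (16,2,at); (17,6,at)
step 2: rule r1; match: 0->8, 1->3, 2->2, 3->6, 4->15; deleted nodes 15; deleted edges (15,3,at); added nodes 18, 19; added edges (18,2,at); (19,6,at); result: nodes: 2:pl, 3:pl, 6:pl, 8:x1, 9:x2, 11:m, 12:m, 13:m, 16:m, 17:m, 18:m, 19:m edges: (3,8,pre); (6,9,pre); (8,2,post); (8,6,post); (9,3,post); (11,2,at); (12,6,at); (13,6,at); (16,2,at); (17,6,at); (18,2,at); (19,6,at)
final:
nodes: 2:pl, 3:pl, 6:pl, 8:x1, 9:x2, 11:m, 12:m, 13:m, 16:m, 17:m, 18:m, 19:m
edges: (3,8,pre); (6,9,pre); (8,2,post); (8,6,post); (9,3,post); (11,2,at); (12,6,at); (13,6,at); (16,2,at); (17,6,at); (18,2,at); (19,6,at)


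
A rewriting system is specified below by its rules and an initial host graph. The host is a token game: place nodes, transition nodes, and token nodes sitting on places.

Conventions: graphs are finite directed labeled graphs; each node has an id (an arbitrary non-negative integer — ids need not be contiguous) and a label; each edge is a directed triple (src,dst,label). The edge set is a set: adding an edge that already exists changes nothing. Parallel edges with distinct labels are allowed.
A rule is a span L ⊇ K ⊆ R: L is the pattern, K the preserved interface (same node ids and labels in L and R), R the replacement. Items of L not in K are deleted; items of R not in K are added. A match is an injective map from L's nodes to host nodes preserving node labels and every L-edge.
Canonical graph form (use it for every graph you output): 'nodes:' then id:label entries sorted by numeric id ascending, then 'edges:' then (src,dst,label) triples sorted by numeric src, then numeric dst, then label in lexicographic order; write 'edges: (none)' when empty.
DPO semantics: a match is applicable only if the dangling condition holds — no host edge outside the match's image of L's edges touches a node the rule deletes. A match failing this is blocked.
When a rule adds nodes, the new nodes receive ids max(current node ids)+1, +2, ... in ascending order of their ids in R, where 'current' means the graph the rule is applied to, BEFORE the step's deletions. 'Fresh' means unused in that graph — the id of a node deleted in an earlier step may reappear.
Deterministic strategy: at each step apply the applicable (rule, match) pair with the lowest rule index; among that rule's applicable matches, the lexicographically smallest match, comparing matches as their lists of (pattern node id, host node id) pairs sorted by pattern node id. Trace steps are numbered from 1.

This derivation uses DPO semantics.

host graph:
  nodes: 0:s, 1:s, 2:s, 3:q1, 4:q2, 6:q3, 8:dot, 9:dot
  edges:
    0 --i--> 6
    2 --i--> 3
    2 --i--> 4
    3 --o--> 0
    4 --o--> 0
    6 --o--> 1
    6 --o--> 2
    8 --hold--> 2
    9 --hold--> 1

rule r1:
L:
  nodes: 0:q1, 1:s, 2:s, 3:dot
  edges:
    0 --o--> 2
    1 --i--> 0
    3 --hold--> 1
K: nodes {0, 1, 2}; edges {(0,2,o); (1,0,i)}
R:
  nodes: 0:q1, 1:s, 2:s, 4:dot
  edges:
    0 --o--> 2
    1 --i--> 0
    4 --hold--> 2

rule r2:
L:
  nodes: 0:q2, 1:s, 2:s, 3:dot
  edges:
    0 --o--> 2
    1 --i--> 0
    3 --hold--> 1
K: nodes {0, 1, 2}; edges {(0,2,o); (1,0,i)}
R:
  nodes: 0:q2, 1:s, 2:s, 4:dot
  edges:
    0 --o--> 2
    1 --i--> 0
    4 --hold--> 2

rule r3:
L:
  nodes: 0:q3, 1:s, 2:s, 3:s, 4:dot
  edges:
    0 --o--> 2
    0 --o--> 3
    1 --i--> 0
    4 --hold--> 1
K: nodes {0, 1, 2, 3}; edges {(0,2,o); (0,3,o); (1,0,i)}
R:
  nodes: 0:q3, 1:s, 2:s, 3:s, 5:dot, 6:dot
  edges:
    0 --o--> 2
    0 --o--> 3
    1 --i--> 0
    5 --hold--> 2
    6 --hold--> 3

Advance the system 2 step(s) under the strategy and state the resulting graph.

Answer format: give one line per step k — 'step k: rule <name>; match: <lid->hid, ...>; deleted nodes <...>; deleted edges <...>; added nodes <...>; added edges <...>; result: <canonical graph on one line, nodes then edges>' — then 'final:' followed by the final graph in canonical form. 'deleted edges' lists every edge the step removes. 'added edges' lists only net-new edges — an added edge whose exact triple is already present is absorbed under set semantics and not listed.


step 1: rule r1; match: 0->3, 1->2, 2->0, 3->8; deleted nodes 8; deleted edges (8,2,hold); added nodes 10; added edges (10,0,hold); result: nodes: 0:s, 1:s, 2:s, 3:q1, 4:q2, 6:q3, 9:dot, 10:dot edges: (0,6,i); (2,3,i); (2,4,i); (3,0,o); (4,0,o); (6,1,o); (6,2,o); (9,1,hold); (10,0,hold)
step 2: rule r3; match: 0->6, 1->0, 2->1, 3->2, 4->10; deleted nodes 10; deleted edges (10,0,hold); added nodes 11, 12; added edges (11,1,hold); (12,2,hold); result: nodes: 0:s, 1:s, 2:s, 3:q1, 4:q2, 6:q3, 9:dot, 11:dot, 12:dot edges: (0,6,i); (2,3,i); (2,4,i); (3,0,o); (4,0,o); (6,1,o); (6,2,o); (9,1,hold); (11,1,hold); (12,2,hold)
final:
nodes: 0:s, 1:s, 2:s, 3:q1, 4:q2, 6:q3, 9:dot, 11:dot, 12:dot
edges: (0,6,i); (2,3,i); (2,4,i); (3,0,o); (4,0,o); (6,1,o); (6,2,o); (9,1,hold); (11,1,hold); (12,2,hold)


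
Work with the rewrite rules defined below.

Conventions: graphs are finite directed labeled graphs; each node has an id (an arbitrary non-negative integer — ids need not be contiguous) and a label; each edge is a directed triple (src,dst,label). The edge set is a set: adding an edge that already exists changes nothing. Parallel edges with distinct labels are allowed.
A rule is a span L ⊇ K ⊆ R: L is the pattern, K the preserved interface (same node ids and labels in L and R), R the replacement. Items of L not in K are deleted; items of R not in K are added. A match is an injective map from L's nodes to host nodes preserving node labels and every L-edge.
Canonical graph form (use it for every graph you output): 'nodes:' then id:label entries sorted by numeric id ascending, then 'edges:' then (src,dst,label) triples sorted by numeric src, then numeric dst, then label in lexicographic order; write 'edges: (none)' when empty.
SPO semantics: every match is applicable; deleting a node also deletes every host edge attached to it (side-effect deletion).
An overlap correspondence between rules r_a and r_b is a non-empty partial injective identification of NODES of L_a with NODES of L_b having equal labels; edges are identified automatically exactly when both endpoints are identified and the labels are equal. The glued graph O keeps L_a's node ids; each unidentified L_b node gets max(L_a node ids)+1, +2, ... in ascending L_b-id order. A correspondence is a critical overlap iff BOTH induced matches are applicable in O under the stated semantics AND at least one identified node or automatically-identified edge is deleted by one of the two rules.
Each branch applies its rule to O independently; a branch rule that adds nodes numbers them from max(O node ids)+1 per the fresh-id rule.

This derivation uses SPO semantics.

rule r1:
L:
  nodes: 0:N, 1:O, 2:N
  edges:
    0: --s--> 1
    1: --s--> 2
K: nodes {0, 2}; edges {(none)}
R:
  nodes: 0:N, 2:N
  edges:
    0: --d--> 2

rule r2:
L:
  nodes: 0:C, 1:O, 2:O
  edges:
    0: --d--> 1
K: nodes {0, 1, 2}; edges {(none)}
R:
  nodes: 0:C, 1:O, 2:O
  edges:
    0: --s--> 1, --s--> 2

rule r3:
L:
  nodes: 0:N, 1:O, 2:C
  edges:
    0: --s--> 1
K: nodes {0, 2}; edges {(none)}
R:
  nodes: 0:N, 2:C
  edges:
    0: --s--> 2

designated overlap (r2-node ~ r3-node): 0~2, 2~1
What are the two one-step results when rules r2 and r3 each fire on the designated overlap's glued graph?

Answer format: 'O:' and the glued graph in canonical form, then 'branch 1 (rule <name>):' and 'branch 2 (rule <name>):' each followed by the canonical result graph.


O:
nodes: 0:C, 1:O, 2:O, 3:N
edges: (0,1,d); (3,2,s)
branch 1 (rule r2):
nodes: 0:C, 1:O, 2:O, 3:N
edges: (0,1,s); (0,2,s); (3,2,s)
branch 2 (rule r3):
nodes: 0:C, 1:O, 3:N
edges: (0,1,d); (3,0,s)


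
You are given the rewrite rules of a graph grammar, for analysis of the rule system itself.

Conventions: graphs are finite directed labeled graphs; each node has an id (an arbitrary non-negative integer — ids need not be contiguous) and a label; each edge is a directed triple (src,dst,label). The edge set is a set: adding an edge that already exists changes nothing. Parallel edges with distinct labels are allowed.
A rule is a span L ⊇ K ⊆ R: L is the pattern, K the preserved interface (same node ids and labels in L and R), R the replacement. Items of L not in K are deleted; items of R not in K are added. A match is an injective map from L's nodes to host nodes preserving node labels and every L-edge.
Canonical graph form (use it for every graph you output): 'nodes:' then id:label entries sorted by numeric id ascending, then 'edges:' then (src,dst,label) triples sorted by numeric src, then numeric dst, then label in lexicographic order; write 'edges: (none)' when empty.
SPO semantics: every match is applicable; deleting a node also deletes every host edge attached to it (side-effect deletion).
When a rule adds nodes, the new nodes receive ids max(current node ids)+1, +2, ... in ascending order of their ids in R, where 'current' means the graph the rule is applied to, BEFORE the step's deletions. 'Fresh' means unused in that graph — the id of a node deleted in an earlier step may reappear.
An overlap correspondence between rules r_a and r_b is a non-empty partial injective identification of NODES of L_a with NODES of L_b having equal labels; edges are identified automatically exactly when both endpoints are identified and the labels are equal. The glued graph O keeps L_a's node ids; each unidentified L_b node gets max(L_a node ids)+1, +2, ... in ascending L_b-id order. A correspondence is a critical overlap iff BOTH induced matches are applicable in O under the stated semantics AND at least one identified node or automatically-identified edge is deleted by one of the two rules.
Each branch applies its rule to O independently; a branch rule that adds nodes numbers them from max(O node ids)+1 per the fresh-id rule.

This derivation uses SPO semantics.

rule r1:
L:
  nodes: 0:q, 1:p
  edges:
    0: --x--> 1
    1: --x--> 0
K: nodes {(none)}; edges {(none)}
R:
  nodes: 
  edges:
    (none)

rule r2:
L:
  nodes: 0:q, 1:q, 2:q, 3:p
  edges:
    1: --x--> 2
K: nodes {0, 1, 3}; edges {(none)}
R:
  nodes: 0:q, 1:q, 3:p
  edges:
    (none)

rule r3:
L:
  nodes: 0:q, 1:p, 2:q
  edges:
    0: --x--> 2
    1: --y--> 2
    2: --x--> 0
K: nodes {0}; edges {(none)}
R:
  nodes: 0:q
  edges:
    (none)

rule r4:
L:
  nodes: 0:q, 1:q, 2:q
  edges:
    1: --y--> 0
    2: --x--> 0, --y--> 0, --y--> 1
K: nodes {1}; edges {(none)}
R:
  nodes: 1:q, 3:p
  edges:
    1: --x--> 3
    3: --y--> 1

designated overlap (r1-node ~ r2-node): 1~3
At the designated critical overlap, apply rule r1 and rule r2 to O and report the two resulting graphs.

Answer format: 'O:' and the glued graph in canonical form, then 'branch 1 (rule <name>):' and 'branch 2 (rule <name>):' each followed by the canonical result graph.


O:
nodes: 0:q, 1:p, 2:q, 3:q, 4:q
edges: (0,1,x); (1,0,x); (3,4,x)
branch 1 (rule r1):
nodes: 2:q, 3:q, 4:q
edges: (3,4,x)
branch 2 (rule r2):
nodes: 0:q, 1:p, 2:q, 3:q
edges: (0,1,x); (1,0,x)


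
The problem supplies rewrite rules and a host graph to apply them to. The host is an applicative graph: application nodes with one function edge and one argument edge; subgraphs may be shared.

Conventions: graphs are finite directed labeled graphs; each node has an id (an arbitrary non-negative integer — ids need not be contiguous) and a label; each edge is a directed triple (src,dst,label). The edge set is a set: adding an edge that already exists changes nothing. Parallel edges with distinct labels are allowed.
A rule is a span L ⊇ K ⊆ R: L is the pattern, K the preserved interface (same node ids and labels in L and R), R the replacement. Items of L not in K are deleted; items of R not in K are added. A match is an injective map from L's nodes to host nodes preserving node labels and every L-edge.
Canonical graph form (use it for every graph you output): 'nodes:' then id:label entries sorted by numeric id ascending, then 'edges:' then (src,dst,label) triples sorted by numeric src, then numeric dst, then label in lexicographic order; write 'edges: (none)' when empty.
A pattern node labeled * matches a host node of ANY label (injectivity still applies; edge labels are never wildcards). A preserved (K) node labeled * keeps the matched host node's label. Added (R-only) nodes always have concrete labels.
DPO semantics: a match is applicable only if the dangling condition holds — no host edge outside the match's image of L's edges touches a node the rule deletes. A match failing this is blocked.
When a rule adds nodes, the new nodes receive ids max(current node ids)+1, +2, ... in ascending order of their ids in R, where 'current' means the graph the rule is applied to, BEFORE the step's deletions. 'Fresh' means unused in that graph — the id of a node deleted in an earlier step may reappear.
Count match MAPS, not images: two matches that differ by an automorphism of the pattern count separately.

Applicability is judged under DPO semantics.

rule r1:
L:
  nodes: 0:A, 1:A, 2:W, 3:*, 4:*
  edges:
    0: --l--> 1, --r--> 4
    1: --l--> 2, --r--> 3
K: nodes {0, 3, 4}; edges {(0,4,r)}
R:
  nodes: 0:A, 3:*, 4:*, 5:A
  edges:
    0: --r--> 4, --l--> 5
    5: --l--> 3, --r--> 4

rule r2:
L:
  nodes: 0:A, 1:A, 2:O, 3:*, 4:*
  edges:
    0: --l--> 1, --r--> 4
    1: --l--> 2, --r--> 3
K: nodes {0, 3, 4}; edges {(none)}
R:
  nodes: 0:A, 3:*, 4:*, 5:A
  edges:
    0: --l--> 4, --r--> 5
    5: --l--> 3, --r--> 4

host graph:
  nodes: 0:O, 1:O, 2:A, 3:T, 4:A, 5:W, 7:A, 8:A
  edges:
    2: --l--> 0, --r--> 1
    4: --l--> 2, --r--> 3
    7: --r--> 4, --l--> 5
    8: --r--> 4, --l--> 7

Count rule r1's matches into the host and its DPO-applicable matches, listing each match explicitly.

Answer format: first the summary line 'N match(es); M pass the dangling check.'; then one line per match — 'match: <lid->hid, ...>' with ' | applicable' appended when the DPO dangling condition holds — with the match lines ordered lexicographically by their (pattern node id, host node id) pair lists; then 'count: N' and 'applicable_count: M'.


0 match(es); 0 pass the dangling check.
count: 0
applicable_count: 0


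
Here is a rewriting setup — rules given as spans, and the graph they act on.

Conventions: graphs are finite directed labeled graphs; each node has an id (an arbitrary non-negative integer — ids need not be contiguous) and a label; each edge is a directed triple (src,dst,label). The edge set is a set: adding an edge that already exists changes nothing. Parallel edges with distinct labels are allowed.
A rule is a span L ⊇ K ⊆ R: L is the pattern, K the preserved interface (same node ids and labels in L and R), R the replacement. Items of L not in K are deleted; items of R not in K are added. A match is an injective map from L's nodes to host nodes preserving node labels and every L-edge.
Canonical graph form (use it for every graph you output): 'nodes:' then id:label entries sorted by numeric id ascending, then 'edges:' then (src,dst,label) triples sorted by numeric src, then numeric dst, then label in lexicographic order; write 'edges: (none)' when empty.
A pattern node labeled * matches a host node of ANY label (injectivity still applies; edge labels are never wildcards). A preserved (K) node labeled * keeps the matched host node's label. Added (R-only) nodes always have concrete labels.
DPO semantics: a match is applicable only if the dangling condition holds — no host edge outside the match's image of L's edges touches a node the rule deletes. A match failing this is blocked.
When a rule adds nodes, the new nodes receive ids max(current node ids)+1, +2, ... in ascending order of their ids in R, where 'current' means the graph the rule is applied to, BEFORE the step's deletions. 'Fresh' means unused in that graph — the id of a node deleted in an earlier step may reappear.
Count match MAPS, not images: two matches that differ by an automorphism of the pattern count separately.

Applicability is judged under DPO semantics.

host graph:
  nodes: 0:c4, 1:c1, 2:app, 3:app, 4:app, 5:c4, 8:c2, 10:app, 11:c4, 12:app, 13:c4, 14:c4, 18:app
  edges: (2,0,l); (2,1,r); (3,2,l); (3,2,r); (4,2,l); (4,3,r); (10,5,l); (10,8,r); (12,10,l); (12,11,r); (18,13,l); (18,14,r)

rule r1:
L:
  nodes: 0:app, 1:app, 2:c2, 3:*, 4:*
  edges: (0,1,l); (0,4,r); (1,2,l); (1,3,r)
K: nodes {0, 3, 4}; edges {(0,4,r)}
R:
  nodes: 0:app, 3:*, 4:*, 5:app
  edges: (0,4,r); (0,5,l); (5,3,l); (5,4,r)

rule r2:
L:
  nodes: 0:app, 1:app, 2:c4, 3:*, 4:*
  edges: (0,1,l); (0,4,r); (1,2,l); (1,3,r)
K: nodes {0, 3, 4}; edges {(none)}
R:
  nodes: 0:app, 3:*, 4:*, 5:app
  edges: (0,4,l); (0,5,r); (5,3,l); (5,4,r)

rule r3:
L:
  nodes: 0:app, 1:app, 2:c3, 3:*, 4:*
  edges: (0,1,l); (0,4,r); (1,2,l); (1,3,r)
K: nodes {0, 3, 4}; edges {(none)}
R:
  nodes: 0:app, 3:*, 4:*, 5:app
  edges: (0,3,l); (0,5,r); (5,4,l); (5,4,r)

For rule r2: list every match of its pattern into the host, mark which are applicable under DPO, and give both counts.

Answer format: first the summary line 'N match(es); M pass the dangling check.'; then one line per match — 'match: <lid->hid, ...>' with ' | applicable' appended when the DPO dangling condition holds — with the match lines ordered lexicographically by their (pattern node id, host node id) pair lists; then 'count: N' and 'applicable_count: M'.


2 match(es); 1 pass the dangling check.
match: 0->4, 1->2, 2->0, 3->1, 4->3
match: 0->12, 1->10, 2->5, 3->8, 4->11 | applicable
count: 2
applicable_count: 1


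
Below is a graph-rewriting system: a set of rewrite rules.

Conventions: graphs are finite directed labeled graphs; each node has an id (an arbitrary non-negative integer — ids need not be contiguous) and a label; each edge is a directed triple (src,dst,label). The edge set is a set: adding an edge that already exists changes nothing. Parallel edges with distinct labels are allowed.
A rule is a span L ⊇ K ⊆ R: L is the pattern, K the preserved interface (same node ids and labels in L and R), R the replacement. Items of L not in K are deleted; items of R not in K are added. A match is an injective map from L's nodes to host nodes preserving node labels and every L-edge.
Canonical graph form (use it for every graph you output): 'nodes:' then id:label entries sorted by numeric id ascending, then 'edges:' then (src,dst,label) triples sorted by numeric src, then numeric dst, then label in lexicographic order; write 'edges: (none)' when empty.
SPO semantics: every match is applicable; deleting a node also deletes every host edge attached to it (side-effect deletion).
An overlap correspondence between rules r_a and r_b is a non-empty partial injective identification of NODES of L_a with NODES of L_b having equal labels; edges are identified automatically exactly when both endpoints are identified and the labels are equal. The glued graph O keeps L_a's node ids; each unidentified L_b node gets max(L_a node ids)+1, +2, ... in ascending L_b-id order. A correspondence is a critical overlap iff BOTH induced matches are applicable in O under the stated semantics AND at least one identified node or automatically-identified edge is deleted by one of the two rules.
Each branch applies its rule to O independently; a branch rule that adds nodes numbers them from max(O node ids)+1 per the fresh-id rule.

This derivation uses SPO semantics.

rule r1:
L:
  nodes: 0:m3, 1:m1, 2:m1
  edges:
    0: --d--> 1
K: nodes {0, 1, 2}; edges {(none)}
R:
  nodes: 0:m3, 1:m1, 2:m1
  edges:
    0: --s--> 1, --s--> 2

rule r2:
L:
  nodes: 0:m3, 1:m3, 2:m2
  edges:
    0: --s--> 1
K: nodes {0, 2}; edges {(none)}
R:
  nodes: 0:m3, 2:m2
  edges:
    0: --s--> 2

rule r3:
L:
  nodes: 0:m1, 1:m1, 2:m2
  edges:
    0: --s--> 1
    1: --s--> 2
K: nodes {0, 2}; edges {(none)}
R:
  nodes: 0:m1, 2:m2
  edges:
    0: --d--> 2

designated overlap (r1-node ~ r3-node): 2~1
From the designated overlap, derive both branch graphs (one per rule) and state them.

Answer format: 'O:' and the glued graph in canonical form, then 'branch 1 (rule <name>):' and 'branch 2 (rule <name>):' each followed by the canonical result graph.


O:
nodes: 0:m3, 1:m1, 2:m1, 3:m1, 4:m2
edges: (0,1,d); (2,4,s); (3,2,s)
branch 1 (rule r1):
nodes: 0:m3, 1:m1, 2:m1, 3:m1, 4:m2
edges: (0,1,s); (0,2,s); (2,4,s); (3,2,s)
branch 2 (rule r3):
nodes: 0:m3, 1:m1, 3:m1, 4:m2
edges: (0,1,d); (3,4,d)


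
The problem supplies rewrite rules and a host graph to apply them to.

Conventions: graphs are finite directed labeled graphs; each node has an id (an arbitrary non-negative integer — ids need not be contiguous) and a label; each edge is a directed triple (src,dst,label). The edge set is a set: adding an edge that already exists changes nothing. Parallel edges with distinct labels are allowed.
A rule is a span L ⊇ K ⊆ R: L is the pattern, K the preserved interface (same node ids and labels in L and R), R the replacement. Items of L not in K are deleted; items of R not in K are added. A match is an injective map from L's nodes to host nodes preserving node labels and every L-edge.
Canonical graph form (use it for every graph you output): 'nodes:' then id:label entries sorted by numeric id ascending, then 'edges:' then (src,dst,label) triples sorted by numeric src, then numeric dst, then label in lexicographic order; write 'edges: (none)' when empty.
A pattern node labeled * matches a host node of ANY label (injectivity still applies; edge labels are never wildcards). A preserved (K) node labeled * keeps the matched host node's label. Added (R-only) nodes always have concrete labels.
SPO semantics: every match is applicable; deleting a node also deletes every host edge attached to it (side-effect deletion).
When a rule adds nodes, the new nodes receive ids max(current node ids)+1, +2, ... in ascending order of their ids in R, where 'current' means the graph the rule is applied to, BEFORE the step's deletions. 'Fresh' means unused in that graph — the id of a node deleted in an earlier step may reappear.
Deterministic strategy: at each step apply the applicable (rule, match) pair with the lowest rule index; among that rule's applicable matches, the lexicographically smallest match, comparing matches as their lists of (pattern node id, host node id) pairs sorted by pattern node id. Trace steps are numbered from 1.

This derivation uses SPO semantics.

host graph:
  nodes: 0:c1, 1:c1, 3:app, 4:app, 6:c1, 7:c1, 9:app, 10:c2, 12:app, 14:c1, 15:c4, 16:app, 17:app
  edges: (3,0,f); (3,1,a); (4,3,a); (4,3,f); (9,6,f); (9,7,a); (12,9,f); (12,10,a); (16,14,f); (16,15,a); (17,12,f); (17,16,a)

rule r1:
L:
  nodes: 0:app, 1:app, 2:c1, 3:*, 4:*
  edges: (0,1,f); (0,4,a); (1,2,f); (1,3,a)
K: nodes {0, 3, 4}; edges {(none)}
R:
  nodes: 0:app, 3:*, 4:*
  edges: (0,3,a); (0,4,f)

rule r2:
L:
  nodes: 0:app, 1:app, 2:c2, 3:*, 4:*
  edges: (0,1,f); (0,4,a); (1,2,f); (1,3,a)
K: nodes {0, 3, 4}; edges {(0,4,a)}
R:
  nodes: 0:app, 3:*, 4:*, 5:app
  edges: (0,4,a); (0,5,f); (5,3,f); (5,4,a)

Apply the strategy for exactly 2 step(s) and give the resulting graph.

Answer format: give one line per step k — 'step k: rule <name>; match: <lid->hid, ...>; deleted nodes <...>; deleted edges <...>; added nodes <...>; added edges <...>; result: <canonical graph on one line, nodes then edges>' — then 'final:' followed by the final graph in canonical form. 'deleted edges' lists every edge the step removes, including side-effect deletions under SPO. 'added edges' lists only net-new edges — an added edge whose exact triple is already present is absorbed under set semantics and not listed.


step 1: rule r1; match: 0->12, 1->9, 2->6, 3->7, 4->10; deleted nodes 6, 9; deleted edges (9,6,f); (9,7,a); (12,9,f); (12,10,a); added nodes (none); added edges (12,7,a); (12,10,f); result: nodes: 0:c1, 1:c1, 3:app, 4:app, 7:c1, 10:c2, 12:app, 14:c1, 15:c4, 16:app, 17:app edges: (3,0,f); (3,1,a); (4,3,a); (4,3,f); (12,7,a); (12,10,f); (16,14,f); (16,15,a); (17,12,f); (17,16,a)
step 2: rule r2; match: 0->17, 1->12, 2->10, 3->7, 4->16; deleted nodes 10, 12; deleted edges (12,7,a); (12,10,f); (17,12,f); added nodes 18; added edges (17,18,f); (18,7,f); (18,16,a); result: nodes: 0:c1, 1:c1, 3:app, 4:app, 7:c1, 14:c1, 15:c4, 16:app, 17:app, 18:app edges: (3,0,f); (3,1,a); (4,3,a); (4,3,f); (16,14,f); (16,15,a); (17,16,a); (17,18,f); (18,7,f); (18,16,a)
final:
nodes: 0:c1, 1:c1, 3:app, 4:app, 7:c1, 14:c1, 15:c4, 16:app, 17:app, 18:app
edges: (3,0,f); (3,1,a); (4,3,a); (4,3,f); (16,14,f); (16,15,a); (17,16,a); (17,18,f); (18,7,f); (18,16,a)


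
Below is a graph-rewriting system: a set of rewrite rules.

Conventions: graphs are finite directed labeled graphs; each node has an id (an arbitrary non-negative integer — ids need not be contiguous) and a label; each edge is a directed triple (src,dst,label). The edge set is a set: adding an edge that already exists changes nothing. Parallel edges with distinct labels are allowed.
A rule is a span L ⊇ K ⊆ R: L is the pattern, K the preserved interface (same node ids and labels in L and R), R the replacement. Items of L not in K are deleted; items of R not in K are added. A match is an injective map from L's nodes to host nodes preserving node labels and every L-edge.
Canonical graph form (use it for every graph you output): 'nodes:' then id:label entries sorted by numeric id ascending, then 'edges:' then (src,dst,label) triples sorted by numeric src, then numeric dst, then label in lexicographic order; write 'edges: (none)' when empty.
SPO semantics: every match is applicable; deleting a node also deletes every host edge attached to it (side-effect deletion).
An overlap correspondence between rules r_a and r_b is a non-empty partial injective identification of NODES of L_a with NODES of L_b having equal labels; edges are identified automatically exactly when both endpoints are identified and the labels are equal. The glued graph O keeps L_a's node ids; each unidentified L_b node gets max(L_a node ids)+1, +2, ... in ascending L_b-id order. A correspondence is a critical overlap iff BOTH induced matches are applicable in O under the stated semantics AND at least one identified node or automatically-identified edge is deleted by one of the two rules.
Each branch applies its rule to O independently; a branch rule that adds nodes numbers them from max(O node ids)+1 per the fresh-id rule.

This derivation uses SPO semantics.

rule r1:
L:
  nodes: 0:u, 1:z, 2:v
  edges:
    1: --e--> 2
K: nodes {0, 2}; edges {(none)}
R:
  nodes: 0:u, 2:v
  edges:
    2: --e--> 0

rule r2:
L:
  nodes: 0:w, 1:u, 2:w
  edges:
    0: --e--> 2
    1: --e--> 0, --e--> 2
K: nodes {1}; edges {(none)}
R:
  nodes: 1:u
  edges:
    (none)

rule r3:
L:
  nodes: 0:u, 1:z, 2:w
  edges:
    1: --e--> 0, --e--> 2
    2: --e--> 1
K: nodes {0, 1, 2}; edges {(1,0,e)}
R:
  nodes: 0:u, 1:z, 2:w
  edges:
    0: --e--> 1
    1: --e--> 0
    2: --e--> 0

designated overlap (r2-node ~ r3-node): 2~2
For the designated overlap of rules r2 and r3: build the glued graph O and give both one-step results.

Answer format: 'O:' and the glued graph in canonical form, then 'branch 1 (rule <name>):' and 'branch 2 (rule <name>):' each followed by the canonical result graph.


O:
nodes: 0:w, 1:u, 2:w, 3:u, 4:z
edges: (0,2,e); (1,0,e); (1,2,e); (2,4,e); (4,2,e); (4,3,e)
branch 1 (rule r2):
nodes: 1:u, 3:u, 4:z
edges: (4,3,e)
branch 2 (rule r3):
nodes: 0:w, 1:u, 2:w, 3:u, 4:z
edges: (0,2,e); (1,0,e); (1,2,e); (2,3,e); (3,4,e); (4,3,e)


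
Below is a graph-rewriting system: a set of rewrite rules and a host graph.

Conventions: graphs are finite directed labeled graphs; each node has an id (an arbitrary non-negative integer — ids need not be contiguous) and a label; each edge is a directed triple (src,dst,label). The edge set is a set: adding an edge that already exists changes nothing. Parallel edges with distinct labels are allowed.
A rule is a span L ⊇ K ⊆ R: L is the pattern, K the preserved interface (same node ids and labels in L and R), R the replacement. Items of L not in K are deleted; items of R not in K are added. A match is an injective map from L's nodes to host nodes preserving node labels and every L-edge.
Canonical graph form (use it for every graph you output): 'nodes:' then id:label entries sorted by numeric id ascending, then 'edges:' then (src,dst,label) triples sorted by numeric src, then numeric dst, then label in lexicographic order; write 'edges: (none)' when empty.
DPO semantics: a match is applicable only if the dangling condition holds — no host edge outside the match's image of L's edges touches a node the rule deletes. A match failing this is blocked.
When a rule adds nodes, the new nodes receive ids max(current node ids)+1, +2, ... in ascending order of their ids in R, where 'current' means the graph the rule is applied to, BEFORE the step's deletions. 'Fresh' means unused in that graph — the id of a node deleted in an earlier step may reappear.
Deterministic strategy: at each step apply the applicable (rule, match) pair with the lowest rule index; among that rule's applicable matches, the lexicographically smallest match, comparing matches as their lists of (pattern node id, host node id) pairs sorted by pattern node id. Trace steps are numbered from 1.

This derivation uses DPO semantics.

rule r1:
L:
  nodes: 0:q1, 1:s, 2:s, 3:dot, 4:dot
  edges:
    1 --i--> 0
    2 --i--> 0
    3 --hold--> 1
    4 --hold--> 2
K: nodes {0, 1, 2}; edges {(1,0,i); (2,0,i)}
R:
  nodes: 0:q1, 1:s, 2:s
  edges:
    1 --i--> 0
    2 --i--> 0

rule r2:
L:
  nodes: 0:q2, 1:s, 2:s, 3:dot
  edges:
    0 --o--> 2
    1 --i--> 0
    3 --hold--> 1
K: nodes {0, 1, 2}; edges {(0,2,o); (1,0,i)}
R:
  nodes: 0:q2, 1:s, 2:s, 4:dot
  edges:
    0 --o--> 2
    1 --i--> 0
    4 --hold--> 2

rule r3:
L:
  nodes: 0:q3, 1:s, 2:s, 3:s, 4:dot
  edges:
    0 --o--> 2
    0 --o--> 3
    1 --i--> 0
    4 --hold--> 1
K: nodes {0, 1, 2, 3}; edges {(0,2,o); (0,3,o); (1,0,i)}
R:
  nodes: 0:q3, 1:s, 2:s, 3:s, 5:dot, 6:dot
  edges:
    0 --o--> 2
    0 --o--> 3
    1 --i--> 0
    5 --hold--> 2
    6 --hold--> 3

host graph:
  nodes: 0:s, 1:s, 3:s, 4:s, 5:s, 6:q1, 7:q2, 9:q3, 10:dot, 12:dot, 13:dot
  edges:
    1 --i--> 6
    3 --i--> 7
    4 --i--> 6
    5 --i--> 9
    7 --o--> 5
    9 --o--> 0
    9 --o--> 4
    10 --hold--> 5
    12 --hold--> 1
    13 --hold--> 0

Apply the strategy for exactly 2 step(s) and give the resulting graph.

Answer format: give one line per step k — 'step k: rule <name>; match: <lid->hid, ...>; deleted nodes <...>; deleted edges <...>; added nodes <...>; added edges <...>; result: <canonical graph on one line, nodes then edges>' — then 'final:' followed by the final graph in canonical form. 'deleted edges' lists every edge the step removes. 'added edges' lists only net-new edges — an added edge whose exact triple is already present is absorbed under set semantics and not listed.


step 1: rule r3; match: 0->9, 1->5, 2->0, 3->4, 4->10; deleted nodes 10; deleted edges (10,5,hold); added nodes 14, 15; added edges (14,0,hold); (15,4,hold); result: nodes: 0:s, 1:s, 3:s, 4:s, 5:s, 6:q1, 7:q2, 9:q3, 12:dot, 13:dot, 14:dot, 15:dot edges: (1,6,i); (3,7,i); (4,6,i); (5,9,i); (7,5,o); (9,0,o); (9,4,o); (12,1,hold); (13,0,hold); (14,0,hold); (15,4,hold)
step 2: rule r1; match: 0->6, 1->1, 2->4, 3->12, 4->15; deleted nodes 12, 15; deleted edges (12,1,hold); (15,4,hold); added nodes (none); added edges (none); result: nodes: 0:s, 1:s, 3:s, 4:s, 5:s, 6:q1, 7:q2, 9:q3, 13:dot, 14:dot edges: (1,6,i); (3,7,i); (4,6,i); (5,9,i); (7,5,o); (9,0,o); (9,4,o); (13,0,hold); (14,0,hold)
final:
nodes: 0:s, 1:s, 3:s, 4:s, 5:s, 6:q1, 7:q2, 9:q3, 13:dot, 14:dot
edges: (1,6,i); (3,7,i); (4,6,i); (5,9,i); (7,5,o); (9,0,o); (9,4,o); (13,0,hold); (14,0,hold)


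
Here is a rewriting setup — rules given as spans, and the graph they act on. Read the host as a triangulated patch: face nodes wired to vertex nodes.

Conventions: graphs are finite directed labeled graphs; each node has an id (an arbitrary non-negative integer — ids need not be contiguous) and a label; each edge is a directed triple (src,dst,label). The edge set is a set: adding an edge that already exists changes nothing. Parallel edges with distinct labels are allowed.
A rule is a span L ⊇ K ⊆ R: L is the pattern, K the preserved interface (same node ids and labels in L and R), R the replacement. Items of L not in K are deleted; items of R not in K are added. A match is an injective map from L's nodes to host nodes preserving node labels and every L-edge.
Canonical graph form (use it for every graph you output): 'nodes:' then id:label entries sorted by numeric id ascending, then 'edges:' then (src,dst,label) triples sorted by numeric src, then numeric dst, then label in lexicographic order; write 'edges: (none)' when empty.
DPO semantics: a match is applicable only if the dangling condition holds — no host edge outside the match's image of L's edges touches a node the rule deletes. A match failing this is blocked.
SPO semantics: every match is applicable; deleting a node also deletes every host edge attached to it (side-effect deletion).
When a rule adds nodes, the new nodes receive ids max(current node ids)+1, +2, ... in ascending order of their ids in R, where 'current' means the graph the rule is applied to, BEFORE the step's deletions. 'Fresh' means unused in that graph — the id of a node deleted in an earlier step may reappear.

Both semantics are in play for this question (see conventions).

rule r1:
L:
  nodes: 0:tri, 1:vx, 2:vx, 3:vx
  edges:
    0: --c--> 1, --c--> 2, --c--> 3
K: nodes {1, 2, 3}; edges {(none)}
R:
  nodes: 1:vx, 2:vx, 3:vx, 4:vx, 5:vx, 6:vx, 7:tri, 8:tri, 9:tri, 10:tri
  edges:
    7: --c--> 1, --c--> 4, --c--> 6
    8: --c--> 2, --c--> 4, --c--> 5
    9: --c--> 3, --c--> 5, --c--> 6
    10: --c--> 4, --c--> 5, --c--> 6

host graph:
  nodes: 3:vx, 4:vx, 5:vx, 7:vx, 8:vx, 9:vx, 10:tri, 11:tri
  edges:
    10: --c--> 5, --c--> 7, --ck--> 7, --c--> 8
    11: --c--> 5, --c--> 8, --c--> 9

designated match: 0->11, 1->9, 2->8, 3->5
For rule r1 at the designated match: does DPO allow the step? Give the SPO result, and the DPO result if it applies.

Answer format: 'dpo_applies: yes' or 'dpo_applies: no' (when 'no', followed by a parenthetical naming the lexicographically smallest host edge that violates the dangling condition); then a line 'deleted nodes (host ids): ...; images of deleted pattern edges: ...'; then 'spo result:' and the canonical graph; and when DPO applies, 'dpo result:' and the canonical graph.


dpo_applies: yes
deleted nodes (host ids): 11; images of deleted pattern edges: (11,5,c); (11,8,c); (11,9,c)
spo result:
nodes: 3:vx, 4:vx, 5:vx, 7:vx, 8:vx, 9:vx, 10:tri, 12:vx, 13:vx, 14:vx, 15:tri, 16:tri, 17:tri, 18:tri
edges: (10,5,c); (10,7,c); (10,7,ck); (10,8,c); (15,9,c); (15,12,c); (15,14,c); (16,8,c); (16,12,c); (16,13,c); (17,5,c); (17,13,c); (17,14,c); (18,12,c); (18,13,c); (18,14,c)
dpo result:
nodes: 3:vx, 4:vx, 5:vx, 7:vx, 8:vx, 9:vx, 10:tri, 12:vx, 13:vx, 14:vx, 15:tri, 16:tri, 17:tri, 18:tri
edges: (10,5,c); (10,7,c); (10,7,ck); (10,8,c); (15,9,c); (15,12,c); (15,14,c); (16,8,c); (16,12,c); (16,13,c); (17,5,c); (17,13,c); (17,14,c); (18,12,c); (18,13,c); (18,14,c)
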